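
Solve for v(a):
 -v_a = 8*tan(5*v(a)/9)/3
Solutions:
 v(a) = -9*asin(C1*exp(-40*a/27))/5 + 9*pi/5
 v(a) = 9*asin(C1*exp(-40*a/27))/5


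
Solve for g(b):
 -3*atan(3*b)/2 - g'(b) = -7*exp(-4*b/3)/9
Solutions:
 g(b) = C1 - 3*b*atan(3*b)/2 + log(9*b^2 + 1)/4 - 7*exp(-4*b/3)/12


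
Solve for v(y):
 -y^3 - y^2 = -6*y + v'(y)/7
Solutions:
 v(y) = C1 - 7*y^4/4 - 7*y^3/3 + 21*y^2


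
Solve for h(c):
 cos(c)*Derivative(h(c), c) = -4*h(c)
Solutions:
 h(c) = C1*(sin(c)^2 - 2*sin(c) + 1)/(sin(c)^2 + 2*sin(c) + 1)


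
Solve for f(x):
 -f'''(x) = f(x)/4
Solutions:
 f(x) = C3*exp(-2^(1/3)*x/2) + (C1*sin(2^(1/3)*sqrt(3)*x/4) + C2*cos(2^(1/3)*sqrt(3)*x/4))*exp(2^(1/3)*x/4)


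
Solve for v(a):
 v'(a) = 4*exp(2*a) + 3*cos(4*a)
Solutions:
 v(a) = C1 + 2*exp(2*a) + 3*sin(4*a)/4


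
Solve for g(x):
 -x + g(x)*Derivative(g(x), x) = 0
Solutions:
 g(x) = -sqrt(C1 + x^2)
 g(x) = sqrt(C1 + x^2)


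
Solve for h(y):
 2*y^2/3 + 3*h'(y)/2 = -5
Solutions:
 h(y) = C1 - 4*y^3/27 - 10*y/3


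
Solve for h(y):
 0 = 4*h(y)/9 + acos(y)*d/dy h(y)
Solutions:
 h(y) = C1*exp(-4*Integral(1/acos(y), y)/9)


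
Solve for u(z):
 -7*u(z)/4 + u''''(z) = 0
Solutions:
 u(z) = C1*exp(-sqrt(2)*7^(1/4)*z/2) + C2*exp(sqrt(2)*7^(1/4)*z/2) + C3*sin(sqrt(2)*7^(1/4)*z/2) + C4*cos(sqrt(2)*7^(1/4)*z/2)


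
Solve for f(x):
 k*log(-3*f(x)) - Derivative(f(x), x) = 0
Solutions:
 Integral(1/(log(-_y) + log(3)), (_y, f(x))) = C1 + k*x


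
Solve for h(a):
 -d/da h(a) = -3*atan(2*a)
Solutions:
 h(a) = C1 + 3*a*atan(2*a) - 3*log(4*a^2 + 1)/4


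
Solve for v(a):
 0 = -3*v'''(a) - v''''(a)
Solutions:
 v(a) = C1 + C2*a + C3*a^2 + C4*exp(-3*a)


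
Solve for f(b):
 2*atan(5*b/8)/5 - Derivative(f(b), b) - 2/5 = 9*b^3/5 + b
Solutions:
 f(b) = C1 - 9*b^4/20 - b^2/2 + 2*b*atan(5*b/8)/5 - 2*b/5 - 8*log(25*b^2 + 64)/25


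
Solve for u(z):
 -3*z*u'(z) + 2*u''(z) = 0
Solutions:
 u(z) = C1 + C2*erfi(sqrt(3)*z/2)


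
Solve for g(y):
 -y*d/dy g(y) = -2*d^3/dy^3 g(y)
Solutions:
 g(y) = C1 + Integral(C2*airyai(2^(2/3)*y/2) + C3*airybi(2^(2/3)*y/2), y)


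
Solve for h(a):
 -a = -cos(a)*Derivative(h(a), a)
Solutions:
 h(a) = C1 + Integral(a/cos(a), a)


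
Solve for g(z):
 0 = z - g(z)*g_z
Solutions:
 g(z) = -sqrt(C1 + z^2)
 g(z) = sqrt(C1 + z^2)


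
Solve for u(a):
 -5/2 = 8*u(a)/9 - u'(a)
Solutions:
 u(a) = C1*exp(8*a/9) - 45/16


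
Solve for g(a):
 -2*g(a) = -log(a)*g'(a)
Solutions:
 g(a) = C1*exp(2*li(a))


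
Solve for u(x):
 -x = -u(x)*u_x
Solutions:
 u(x) = -sqrt(C1 + x^2)
 u(x) = sqrt(C1 + x^2)


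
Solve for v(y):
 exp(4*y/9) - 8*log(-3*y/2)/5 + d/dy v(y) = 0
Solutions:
 v(y) = C1 + 8*y*log(-y)/5 + 8*y*(-1 - log(2) + log(3))/5 - 9*exp(4*y/9)/4


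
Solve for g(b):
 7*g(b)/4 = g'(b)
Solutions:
 g(b) = C1*exp(7*b/4)


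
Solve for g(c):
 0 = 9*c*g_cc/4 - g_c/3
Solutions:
 g(c) = C1 + C2*c^(31/27)


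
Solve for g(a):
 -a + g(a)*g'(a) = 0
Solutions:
 g(a) = -sqrt(C1 + a^2)
 g(a) = sqrt(C1 + a^2)


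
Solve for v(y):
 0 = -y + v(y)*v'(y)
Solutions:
 v(y) = -sqrt(C1 + y^2)
 v(y) = sqrt(C1 + y^2)


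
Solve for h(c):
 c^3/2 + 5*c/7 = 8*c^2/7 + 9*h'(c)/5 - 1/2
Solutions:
 h(c) = C1 + 5*c^4/72 - 40*c^3/189 + 25*c^2/126 + 5*c/18


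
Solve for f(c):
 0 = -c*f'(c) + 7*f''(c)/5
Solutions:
 f(c) = C1 + C2*erfi(sqrt(70)*c/14)


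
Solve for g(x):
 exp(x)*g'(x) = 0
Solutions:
 g(x) = C1


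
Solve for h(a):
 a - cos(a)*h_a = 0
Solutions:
 h(a) = C1 + Integral(a/cos(a), a)


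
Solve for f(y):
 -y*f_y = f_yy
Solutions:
 f(y) = C1 + C2*erf(sqrt(2)*y/2)


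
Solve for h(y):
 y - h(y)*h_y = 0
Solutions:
 h(y) = -sqrt(C1 + y^2)
 h(y) = sqrt(C1 + y^2)


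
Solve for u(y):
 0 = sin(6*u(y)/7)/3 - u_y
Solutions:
 -y/3 + 7*log(cos(6*u(y)/7) - 1)/12 - 7*log(cos(6*u(y)/7) + 1)/12 = C1


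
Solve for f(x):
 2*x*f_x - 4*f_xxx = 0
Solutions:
 f(x) = C1 + Integral(C2*airyai(2^(2/3)*x/2) + C3*airybi(2^(2/3)*x/2), x)


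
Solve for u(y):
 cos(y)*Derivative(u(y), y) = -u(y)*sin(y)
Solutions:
 u(y) = C1*cos(y)


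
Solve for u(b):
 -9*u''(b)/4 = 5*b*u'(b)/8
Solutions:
 u(b) = C1 + C2*erf(sqrt(5)*b/6)


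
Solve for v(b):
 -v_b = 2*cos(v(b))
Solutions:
 v(b) = pi - asin((C1 + exp(4*b))/(C1 - exp(4*b)))
 v(b) = asin((C1 + exp(4*b))/(C1 - exp(4*b)))


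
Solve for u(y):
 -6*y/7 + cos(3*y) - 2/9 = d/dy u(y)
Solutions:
 u(y) = C1 - 3*y^2/7 - 2*y/9 + sin(3*y)/3


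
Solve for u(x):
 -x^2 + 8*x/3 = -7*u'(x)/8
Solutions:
 u(x) = C1 + 8*x^3/21 - 32*x^2/21


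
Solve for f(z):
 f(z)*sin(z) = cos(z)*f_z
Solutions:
 f(z) = C1/cos(z)


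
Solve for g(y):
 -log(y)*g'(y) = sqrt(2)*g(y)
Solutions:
 g(y) = C1*exp(-sqrt(2)*li(y))


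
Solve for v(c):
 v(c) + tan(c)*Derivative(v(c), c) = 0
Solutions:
 v(c) = C1/sin(c)


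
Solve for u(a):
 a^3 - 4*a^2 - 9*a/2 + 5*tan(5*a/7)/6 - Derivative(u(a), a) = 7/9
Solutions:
 u(a) = C1 + a^4/4 - 4*a^3/3 - 9*a^2/4 - 7*a/9 - 7*log(cos(5*a/7))/6


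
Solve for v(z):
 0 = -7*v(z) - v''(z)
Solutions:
 v(z) = C1*sin(sqrt(7)*z) + C2*cos(sqrt(7)*z)


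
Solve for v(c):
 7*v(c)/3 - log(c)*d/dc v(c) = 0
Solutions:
 v(c) = C1*exp(7*li(c)/3)


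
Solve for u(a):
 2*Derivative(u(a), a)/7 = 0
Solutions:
 u(a) = C1


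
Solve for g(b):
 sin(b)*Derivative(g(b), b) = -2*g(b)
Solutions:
 g(b) = C1*(cos(b) + 1)/(cos(b) - 1)


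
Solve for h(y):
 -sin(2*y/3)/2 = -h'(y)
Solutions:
 h(y) = C1 - 3*cos(2*y/3)/4


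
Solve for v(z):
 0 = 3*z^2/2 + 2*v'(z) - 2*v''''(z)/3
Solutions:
 v(z) = C1 + C4*exp(3^(1/3)*z) - z^3/4 + (C2*sin(3^(5/6)*z/2) + C3*cos(3^(5/6)*z/2))*exp(-3^(1/3)*z/2)


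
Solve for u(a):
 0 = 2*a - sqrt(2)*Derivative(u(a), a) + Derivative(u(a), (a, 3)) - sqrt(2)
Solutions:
 u(a) = C1 + C2*exp(-2^(1/4)*a) + C3*exp(2^(1/4)*a) + sqrt(2)*a^2/2 - a


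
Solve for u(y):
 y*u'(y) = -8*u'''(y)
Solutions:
 u(y) = C1 + Integral(C2*airyai(-y/2) + C3*airybi(-y/2), y)


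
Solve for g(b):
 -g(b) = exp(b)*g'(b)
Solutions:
 g(b) = C1*exp(exp(-b))


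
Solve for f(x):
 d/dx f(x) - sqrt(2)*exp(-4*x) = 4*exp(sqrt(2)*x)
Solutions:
 f(x) = C1 + 2*sqrt(2)*exp(sqrt(2)*x) - sqrt(2)*exp(-4*x)/4


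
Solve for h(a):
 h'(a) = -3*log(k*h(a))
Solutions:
 li(k*h(a))/k = C1 - 3*a


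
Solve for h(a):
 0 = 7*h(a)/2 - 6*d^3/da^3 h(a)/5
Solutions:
 h(a) = C3*exp(630^(1/3)*a/6) + (C1*sin(3^(1/6)*70^(1/3)*a/4) + C2*cos(3^(1/6)*70^(1/3)*a/4))*exp(-630^(1/3)*a/12)


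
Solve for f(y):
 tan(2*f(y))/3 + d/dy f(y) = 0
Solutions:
 f(y) = -asin(C1*exp(-2*y/3))/2 + pi/2
 f(y) = asin(C1*exp(-2*y/3))/2


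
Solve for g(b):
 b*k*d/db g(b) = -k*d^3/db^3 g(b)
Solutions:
 g(b) = C1 + Integral(C2*airyai(-b) + C3*airybi(-b), b)


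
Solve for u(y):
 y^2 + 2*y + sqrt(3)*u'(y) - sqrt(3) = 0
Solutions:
 u(y) = C1 - sqrt(3)*y^3/9 - sqrt(3)*y^2/3 + y


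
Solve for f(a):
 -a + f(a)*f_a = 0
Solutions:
 f(a) = -sqrt(C1 + a^2)
 f(a) = sqrt(C1 + a^2)


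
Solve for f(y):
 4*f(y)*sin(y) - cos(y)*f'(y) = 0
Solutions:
 f(y) = C1/cos(y)^4


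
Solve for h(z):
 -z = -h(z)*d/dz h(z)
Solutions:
 h(z) = -sqrt(C1 + z^2)
 h(z) = sqrt(C1 + z^2)


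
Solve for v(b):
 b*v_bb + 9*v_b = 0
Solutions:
 v(b) = C1 + C2/b^8


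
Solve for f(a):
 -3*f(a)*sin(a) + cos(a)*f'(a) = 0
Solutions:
 f(a) = C1/cos(a)^3


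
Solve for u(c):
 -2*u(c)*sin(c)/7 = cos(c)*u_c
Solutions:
 u(c) = C1*cos(c)^(2/7)


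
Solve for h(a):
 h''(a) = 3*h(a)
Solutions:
 h(a) = C1*exp(-sqrt(3)*a) + C2*exp(sqrt(3)*a)


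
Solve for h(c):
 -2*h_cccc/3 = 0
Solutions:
 h(c) = C1 + C2*c + C3*c^2 + C4*c^3


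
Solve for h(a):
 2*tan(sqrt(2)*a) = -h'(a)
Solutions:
 h(a) = C1 + sqrt(2)*log(cos(sqrt(2)*a))


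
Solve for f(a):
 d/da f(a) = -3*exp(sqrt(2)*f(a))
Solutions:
 f(a) = sqrt(2)*(2*log(1/(C1 + 3*a)) - log(2))/4


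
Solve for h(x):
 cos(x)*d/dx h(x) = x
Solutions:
 h(x) = C1 + Integral(x/cos(x), x)


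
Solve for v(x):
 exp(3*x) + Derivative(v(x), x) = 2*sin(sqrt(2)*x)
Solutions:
 v(x) = C1 - exp(3*x)/3 - sqrt(2)*cos(sqrt(2)*x)


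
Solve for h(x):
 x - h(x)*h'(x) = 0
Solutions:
 h(x) = -sqrt(C1 + x^2)
 h(x) = sqrt(C1 + x^2)


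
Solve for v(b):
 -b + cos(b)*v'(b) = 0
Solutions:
 v(b) = C1 + Integral(b/cos(b), b)


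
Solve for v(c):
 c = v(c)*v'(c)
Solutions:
 v(c) = -sqrt(C1 + c^2)
 v(c) = sqrt(C1 + c^2)


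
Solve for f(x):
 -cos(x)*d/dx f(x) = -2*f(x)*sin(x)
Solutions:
 f(x) = C1/cos(x)^2


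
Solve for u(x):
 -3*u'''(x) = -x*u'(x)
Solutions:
 u(x) = C1 + Integral(C2*airyai(3^(2/3)*x/3) + C3*airybi(3^(2/3)*x/3), x)


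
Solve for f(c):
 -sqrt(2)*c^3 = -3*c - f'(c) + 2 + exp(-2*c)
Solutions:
 f(c) = C1 + sqrt(2)*c^4/4 - 3*c^2/2 + 2*c - exp(-2*c)/2


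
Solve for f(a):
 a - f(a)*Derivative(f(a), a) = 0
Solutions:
 f(a) = -sqrt(C1 + a^2)
 f(a) = sqrt(C1 + a^2)


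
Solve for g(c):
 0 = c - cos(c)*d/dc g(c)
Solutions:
 g(c) = C1 + Integral(c/cos(c), c)


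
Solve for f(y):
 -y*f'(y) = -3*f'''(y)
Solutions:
 f(y) = C1 + Integral(C2*airyai(3^(2/3)*y/3) + C3*airybi(3^(2/3)*y/3), y)


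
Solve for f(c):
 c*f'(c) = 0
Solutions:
 f(c) = C1


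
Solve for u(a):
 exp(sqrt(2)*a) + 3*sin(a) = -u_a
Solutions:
 u(a) = C1 - sqrt(2)*exp(sqrt(2)*a)/2 + 3*cos(a)


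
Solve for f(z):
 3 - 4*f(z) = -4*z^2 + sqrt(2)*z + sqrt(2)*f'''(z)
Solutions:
 f(z) = C3*exp(-sqrt(2)*z) + z^2 - sqrt(2)*z/4 + (C1*sin(sqrt(6)*z/2) + C2*cos(sqrt(6)*z/2))*exp(sqrt(2)*z/2) + 3/4


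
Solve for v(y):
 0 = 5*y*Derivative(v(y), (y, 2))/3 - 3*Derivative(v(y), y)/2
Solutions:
 v(y) = C1 + C2*y^(19/10)


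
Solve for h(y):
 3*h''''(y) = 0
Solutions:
 h(y) = C1 + C2*y + C3*y^2 + C4*y^3


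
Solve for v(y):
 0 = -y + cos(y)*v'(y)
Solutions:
 v(y) = C1 + Integral(y/cos(y), y)


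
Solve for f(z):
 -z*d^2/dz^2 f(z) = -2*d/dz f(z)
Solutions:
 f(z) = C1 + C2*z^3


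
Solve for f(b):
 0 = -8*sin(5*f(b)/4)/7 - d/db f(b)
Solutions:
 8*b/7 + 2*log(cos(5*f(b)/4) - 1)/5 - 2*log(cos(5*f(b)/4) + 1)/5 = C1


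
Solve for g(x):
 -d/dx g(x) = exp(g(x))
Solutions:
 g(x) = log(1/(C1 + x))


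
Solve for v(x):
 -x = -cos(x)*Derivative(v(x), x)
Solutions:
 v(x) = C1 + Integral(x/cos(x), x)


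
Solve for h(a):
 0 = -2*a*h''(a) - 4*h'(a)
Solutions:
 h(a) = C1 + C2/a


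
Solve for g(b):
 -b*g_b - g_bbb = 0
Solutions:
 g(b) = C1 + Integral(C2*airyai(-b) + C3*airybi(-b), b)


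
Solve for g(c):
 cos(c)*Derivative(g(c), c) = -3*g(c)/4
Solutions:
 g(c) = C1*(sin(c) - 1)^(3/8)/(sin(c) + 1)^(3/8)


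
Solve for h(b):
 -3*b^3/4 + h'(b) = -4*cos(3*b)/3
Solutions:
 h(b) = C1 + 3*b^4/16 - 4*sin(3*b)/9


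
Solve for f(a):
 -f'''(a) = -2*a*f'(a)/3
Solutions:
 f(a) = C1 + Integral(C2*airyai(2^(1/3)*3^(2/3)*a/3) + C3*airybi(2^(1/3)*3^(2/3)*a/3), a)


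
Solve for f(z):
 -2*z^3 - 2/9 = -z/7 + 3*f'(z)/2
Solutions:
 f(z) = C1 - z^4/3 + z^2/21 - 4*z/27


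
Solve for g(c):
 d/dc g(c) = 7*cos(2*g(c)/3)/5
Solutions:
 -7*c/5 - 3*log(sin(2*g(c)/3) - 1)/4 + 3*log(sin(2*g(c)/3) + 1)/4 = C1


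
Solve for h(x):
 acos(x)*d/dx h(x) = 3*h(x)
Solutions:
 h(x) = C1*exp(3*Integral(1/acos(x), x))


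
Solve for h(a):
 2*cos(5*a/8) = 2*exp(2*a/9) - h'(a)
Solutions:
 h(a) = C1 + 9*exp(2*a/9) - 16*sin(5*a/8)/5


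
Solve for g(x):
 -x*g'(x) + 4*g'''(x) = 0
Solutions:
 g(x) = C1 + Integral(C2*airyai(2^(1/3)*x/2) + C3*airybi(2^(1/3)*x/2), x)


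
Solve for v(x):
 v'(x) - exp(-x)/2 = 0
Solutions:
 v(x) = C1 - exp(-x)/2


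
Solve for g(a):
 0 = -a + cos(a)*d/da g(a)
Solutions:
 g(a) = C1 + Integral(a/cos(a), a)


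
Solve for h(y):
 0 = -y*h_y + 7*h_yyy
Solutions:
 h(y) = C1 + Integral(C2*airyai(7^(2/3)*y/7) + C3*airybi(7^(2/3)*y/7), y)


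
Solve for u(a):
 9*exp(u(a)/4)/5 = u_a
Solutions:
 u(a) = 4*log(-1/(C1 + 9*a)) + 4*log(20)


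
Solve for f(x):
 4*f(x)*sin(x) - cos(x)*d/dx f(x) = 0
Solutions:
 f(x) = C1/cos(x)^4


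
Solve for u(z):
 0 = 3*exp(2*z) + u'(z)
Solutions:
 u(z) = C1 - 3*exp(2*z)/2


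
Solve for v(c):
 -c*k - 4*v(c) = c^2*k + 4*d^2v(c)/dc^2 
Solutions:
 v(c) = C1*sin(c) + C2*cos(c) - c^2*k/4 - c*k/4 + k/2


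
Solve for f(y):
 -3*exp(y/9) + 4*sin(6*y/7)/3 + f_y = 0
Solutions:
 f(y) = C1 + 27*exp(y/9) + 14*cos(6*y/7)/9


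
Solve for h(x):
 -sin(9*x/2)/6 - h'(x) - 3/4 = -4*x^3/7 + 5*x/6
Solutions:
 h(x) = C1 + x^4/7 - 5*x^2/12 - 3*x/4 + cos(9*x/2)/27


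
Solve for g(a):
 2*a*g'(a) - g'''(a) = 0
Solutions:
 g(a) = C1 + Integral(C2*airyai(2^(1/3)*a) + C3*airybi(2^(1/3)*a), a)


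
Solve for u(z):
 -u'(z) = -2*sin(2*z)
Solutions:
 u(z) = C1 - cos(2*z)


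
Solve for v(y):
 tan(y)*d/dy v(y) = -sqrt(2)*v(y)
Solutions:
 v(y) = C1/sin(y)^(sqrt(2))


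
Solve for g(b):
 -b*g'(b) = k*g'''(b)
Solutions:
 g(b) = C1 + Integral(C2*airyai(b*(-1/k)^(1/3)) + C3*airybi(b*(-1/k)^(1/3)), b)


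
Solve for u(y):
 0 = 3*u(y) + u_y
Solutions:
 u(y) = C1*exp(-3*y)


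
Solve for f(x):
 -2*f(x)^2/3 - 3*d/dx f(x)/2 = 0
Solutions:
 f(x) = 9/(C1 + 4*x)


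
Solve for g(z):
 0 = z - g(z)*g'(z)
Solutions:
 g(z) = -sqrt(C1 + z^2)
 g(z) = sqrt(C1 + z^2)


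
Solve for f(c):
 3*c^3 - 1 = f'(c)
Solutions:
 f(c) = C1 + 3*c^4/4 - c


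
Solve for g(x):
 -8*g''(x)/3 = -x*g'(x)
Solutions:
 g(x) = C1 + C2*erfi(sqrt(3)*x/4)


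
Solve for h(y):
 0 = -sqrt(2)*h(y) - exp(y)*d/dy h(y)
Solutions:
 h(y) = C1*exp(sqrt(2)*exp(-y))


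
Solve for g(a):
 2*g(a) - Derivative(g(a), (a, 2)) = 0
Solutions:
 g(a) = C1*exp(-sqrt(2)*a) + C2*exp(sqrt(2)*a)


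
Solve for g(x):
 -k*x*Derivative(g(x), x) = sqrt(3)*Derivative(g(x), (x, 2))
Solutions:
 g(x) = Piecewise((-sqrt(2)*3^(1/4)*sqrt(pi)*C1*erf(sqrt(2)*3^(3/4)*sqrt(k)*x/6)/(2*sqrt(k)) - C2, (k > 0) | (k < 0)), (-C1*x - C2, True))


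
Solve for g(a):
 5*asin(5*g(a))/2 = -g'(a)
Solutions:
 Integral(1/asin(5*_y), (_y, g(a))) = C1 - 5*a/2


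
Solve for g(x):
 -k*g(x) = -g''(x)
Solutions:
 g(x) = C1*exp(-sqrt(k)*x) + C2*exp(sqrt(k)*x)


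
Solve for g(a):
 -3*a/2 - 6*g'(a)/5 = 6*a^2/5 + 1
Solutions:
 g(a) = C1 - a^3/3 - 5*a^2/8 - 5*a/6


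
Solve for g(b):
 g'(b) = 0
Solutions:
 g(b) = C1


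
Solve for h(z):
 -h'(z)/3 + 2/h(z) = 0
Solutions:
 h(z) = -sqrt(C1 + 12*z)
 h(z) = sqrt(C1 + 12*z)


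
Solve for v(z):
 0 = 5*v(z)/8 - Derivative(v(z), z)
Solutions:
 v(z) = C1*exp(5*z/8)


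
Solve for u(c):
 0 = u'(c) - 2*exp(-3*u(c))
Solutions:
 u(c) = log(C1 + 6*c)/3
 u(c) = log((-3^(1/3) - 3^(5/6)*I)*(C1 + 2*c)^(1/3)/2)
 u(c) = log((-3^(1/3) + 3^(5/6)*I)*(C1 + 2*c)^(1/3)/2)


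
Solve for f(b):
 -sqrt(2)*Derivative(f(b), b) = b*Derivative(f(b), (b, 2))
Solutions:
 f(b) = C1 + C2*b^(1 - sqrt(2))


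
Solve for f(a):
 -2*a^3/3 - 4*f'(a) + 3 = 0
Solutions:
 f(a) = C1 - a^4/24 + 3*a/4


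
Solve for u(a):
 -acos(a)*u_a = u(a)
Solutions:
 u(a) = C1*exp(-Integral(1/acos(a), a))


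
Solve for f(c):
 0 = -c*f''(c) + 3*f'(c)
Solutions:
 f(c) = C1 + C2*c^4


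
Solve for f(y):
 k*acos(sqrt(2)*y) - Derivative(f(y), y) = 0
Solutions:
 f(y) = C1 + k*(y*acos(sqrt(2)*y) - sqrt(2)*sqrt(1 - 2*y^2)/2)


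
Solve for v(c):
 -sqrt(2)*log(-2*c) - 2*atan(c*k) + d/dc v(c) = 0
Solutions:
 v(c) = C1 + sqrt(2)*c*(log(-c) - 1) + sqrt(2)*c*log(2) + 2*Piecewise((c*atan(c*k) - log(c^2*k^2 + 1)/(2*k), Ne(k, 0)), (0, True))


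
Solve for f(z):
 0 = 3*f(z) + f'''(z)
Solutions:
 f(z) = C3*exp(-3^(1/3)*z) + (C1*sin(3^(5/6)*z/2) + C2*cos(3^(5/6)*z/2))*exp(3^(1/3)*z/2)


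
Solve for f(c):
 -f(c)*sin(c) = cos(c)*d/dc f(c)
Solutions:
 f(c) = C1*cos(c)


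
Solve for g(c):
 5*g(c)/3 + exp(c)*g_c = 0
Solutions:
 g(c) = C1*exp(5*exp(-c)/3)


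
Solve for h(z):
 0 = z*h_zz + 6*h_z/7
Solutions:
 h(z) = C1 + C2*z^(1/7)


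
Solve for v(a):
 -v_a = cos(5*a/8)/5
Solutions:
 v(a) = C1 - 8*sin(5*a/8)/25


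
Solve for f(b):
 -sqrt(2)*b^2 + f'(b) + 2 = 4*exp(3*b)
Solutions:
 f(b) = C1 + sqrt(2)*b^3/3 - 2*b + 4*exp(3*b)/3


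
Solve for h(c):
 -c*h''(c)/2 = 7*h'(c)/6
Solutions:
 h(c) = C1 + C2/c^(4/3)


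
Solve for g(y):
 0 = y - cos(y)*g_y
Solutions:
 g(y) = C1 + Integral(y/cos(y), y)


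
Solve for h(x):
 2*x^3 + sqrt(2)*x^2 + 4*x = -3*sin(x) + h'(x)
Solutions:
 h(x) = C1 + x^4/2 + sqrt(2)*x^3/3 + 2*x^2 - 3*cos(x)


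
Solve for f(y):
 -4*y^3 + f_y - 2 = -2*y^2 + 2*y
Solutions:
 f(y) = C1 + y^4 - 2*y^3/3 + y^2 + 2*y


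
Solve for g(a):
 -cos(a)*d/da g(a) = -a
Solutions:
 g(a) = C1 + Integral(a/cos(a), a)


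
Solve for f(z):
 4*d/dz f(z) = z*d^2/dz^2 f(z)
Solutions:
 f(z) = C1 + C2*z^5


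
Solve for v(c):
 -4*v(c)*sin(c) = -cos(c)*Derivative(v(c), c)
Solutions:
 v(c) = C1/cos(c)^4


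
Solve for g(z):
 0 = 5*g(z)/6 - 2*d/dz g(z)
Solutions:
 g(z) = C1*exp(5*z/12)


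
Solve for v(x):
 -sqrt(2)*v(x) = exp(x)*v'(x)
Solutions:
 v(x) = C1*exp(sqrt(2)*exp(-x))


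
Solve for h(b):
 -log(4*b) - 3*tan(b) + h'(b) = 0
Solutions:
 h(b) = C1 + b*log(b) - b + 2*b*log(2) - 3*log(cos(b))


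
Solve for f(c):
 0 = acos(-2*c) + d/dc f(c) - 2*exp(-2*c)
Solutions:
 f(c) = C1 - c*acos(-2*c) - sqrt(1 - 4*c^2)/2 - exp(-2*c)


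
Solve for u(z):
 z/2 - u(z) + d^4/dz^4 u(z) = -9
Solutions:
 u(z) = C1*exp(-z) + C2*exp(z) + C3*sin(z) + C4*cos(z) + z/2 + 9


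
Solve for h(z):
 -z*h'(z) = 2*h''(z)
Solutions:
 h(z) = C1 + C2*erf(z/2)


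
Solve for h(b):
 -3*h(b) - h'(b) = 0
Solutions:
 h(b) = C1*exp(-3*b)


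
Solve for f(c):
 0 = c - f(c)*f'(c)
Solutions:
 f(c) = -sqrt(C1 + c^2)
 f(c) = sqrt(C1 + c^2)


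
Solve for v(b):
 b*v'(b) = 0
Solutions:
 v(b) = C1


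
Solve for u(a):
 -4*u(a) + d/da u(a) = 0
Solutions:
 u(a) = C1*exp(4*a)


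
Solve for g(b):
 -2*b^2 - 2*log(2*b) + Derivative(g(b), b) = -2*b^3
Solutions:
 g(b) = C1 - b^4/2 + 2*b^3/3 + 2*b*log(b) - 2*b + b*log(4)


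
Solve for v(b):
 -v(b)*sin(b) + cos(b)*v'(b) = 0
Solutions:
 v(b) = C1/cos(b)


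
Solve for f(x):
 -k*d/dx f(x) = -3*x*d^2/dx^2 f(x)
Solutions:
 f(x) = C1 + x^(re(k)/3 + 1)*(C2*sin(log(x)*Abs(im(k))/3) + C3*cos(log(x)*im(k)/3))


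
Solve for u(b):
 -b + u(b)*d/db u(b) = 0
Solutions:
 u(b) = -sqrt(C1 + b^2)
 u(b) = sqrt(C1 + b^2)


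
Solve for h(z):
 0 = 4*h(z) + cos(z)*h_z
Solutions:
 h(z) = C1*(sin(z)^2 - 2*sin(z) + 1)/(sin(z)^2 + 2*sin(z) + 1)


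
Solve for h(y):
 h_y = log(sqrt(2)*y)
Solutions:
 h(y) = C1 + y*log(y) - y + y*log(2)/2


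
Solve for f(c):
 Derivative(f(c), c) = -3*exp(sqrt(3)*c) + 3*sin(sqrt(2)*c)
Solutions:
 f(c) = C1 - sqrt(3)*exp(sqrt(3)*c) - 3*sqrt(2)*cos(sqrt(2)*c)/2


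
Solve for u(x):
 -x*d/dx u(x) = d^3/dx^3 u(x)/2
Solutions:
 u(x) = C1 + Integral(C2*airyai(-2^(1/3)*x) + C3*airybi(-2^(1/3)*x), x)


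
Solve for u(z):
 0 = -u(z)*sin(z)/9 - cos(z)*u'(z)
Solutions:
 u(z) = C1*cos(z)^(1/9)


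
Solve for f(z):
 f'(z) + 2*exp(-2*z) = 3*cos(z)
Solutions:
 f(z) = C1 + 3*sin(z) + exp(-2*z)


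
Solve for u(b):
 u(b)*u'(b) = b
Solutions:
 u(b) = -sqrt(C1 + b^2)
 u(b) = sqrt(C1 + b^2)


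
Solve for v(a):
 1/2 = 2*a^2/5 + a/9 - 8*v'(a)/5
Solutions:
 v(a) = C1 + a^3/12 + 5*a^2/144 - 5*a/16


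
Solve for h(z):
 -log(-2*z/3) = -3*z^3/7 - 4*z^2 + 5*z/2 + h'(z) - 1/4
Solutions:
 h(z) = C1 + 3*z^4/28 + 4*z^3/3 - 5*z^2/4 - z*log(-z) + z*(-log(2) + log(3) + 5/4)


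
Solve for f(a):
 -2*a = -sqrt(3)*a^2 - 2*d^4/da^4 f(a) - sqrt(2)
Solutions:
 f(a) = C1 + C2*a + C3*a^2 + C4*a^3 - sqrt(3)*a^6/720 + a^5/120 - sqrt(2)*a^4/48


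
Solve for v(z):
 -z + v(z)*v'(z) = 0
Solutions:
 v(z) = -sqrt(C1 + z^2)
 v(z) = sqrt(C1 + z^2)


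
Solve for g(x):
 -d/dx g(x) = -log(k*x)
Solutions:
 g(x) = C1 + x*log(k*x) - x


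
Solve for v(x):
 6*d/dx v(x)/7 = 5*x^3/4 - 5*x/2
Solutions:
 v(x) = C1 + 35*x^4/96 - 35*x^2/24


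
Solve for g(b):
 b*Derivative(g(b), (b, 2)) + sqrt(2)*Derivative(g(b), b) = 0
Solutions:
 g(b) = C1 + C2*b^(1 - sqrt(2))


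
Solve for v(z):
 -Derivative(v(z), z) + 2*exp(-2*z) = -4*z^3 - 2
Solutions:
 v(z) = C1 + z^4 + 2*z - exp(-2*z)


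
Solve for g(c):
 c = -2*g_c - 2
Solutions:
 g(c) = C1 - c^2/4 - c


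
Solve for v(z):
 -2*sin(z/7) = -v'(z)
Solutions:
 v(z) = C1 - 14*cos(z/7)


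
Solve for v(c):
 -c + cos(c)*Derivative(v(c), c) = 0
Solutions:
 v(c) = C1 + Integral(c/cos(c), c)


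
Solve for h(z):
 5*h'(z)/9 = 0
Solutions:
 h(z) = C1


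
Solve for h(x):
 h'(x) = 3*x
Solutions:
 h(x) = C1 + 3*x^2/2


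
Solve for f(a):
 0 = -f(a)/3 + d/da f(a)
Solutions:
 f(a) = C1*exp(a/3)


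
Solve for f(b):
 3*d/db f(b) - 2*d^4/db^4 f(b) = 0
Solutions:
 f(b) = C1 + C4*exp(2^(2/3)*3^(1/3)*b/2) + (C2*sin(2^(2/3)*3^(5/6)*b/4) + C3*cos(2^(2/3)*3^(5/6)*b/4))*exp(-2^(2/3)*3^(1/3)*b/4)


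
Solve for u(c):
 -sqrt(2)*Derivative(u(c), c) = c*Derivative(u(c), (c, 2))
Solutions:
 u(c) = C1 + C2*c^(1 - sqrt(2))


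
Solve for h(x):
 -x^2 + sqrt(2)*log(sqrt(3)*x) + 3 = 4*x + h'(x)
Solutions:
 h(x) = C1 - x^3/3 - 2*x^2 + sqrt(2)*x*log(x) - sqrt(2)*x + sqrt(2)*x*log(3)/2 + 3*x


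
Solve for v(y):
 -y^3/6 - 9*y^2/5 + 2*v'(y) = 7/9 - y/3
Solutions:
 v(y) = C1 + y^4/48 + 3*y^3/10 - y^2/12 + 7*y/18


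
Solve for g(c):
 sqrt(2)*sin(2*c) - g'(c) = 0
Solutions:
 g(c) = C1 - sqrt(2)*cos(2*c)/2


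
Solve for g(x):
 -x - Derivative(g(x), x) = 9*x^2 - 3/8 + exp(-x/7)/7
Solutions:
 g(x) = C1 - 3*x^3 - x^2/2 + 3*x/8 + exp(-x/7)


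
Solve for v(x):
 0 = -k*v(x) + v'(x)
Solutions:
 v(x) = C1*exp(k*x)


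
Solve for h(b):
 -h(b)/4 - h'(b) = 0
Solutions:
 h(b) = C1*exp(-b/4)


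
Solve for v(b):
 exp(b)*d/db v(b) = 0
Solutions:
 v(b) = C1


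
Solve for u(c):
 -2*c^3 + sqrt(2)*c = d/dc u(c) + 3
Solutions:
 u(c) = C1 - c^4/2 + sqrt(2)*c^2/2 - 3*c


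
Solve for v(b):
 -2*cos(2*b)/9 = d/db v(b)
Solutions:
 v(b) = C1 - sin(2*b)/9


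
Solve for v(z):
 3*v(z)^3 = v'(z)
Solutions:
 v(z) = -sqrt(2)*sqrt(-1/(C1 + 3*z))/2
 v(z) = sqrt(2)*sqrt(-1/(C1 + 3*z))/2


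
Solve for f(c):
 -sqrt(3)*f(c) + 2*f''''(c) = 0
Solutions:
 f(c) = C1*exp(-2^(3/4)*3^(1/8)*c/2) + C2*exp(2^(3/4)*3^(1/8)*c/2) + C3*sin(2^(3/4)*3^(1/8)*c/2) + C4*cos(2^(3/4)*3^(1/8)*c/2)


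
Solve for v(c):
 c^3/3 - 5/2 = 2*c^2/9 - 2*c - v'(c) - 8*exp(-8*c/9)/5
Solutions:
 v(c) = C1 - c^4/12 + 2*c^3/27 - c^2 + 5*c/2 + 9*exp(-8*c/9)/5


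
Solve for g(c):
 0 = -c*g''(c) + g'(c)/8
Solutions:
 g(c) = C1 + C2*c^(9/8)


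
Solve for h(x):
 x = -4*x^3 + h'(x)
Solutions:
 h(x) = C1 + x^4 + x^2/2


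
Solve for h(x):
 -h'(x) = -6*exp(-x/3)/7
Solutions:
 h(x) = C1 - 18*exp(-x/3)/7


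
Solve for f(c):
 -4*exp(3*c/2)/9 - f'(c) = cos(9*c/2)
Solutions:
 f(c) = C1 - 8*exp(3*c/2)/27 - 2*sin(9*c/2)/9


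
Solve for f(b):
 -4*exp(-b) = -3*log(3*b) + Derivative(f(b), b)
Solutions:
 f(b) = C1 + 3*b*log(b) + 3*b*(-1 + log(3)) + 4*exp(-b)


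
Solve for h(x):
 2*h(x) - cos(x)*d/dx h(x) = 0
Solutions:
 h(x) = C1*(sin(x) + 1)/(sin(x) - 1)


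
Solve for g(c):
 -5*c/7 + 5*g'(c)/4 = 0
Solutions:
 g(c) = C1 + 2*c^2/7


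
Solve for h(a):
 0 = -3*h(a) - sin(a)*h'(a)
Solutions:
 h(a) = C1*(cos(a) + 1)^(3/2)/(cos(a) - 1)^(3/2)


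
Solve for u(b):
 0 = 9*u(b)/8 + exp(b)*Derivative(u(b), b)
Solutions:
 u(b) = C1*exp(9*exp(-b)/8)


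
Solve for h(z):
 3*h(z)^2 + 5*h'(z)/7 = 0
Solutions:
 h(z) = 5/(C1 + 21*z)


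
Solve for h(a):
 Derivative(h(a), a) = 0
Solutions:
 h(a) = C1


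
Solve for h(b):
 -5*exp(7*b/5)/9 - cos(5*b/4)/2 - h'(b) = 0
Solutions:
 h(b) = C1 - 25*exp(7*b/5)/63 - 2*sin(5*b/4)/5


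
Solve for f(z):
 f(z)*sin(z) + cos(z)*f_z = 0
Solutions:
 f(z) = C1*cos(z)


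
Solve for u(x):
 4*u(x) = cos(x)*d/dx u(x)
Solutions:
 u(x) = C1*(sin(x)^2 + 2*sin(x) + 1)/(sin(x)^2 - 2*sin(x) + 1)


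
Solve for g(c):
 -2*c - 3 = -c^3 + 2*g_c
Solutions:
 g(c) = C1 + c^4/8 - c^2/2 - 3*c/2


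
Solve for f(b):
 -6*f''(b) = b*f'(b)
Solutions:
 f(b) = C1 + C2*erf(sqrt(3)*b/6)


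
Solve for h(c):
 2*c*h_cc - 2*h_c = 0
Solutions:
 h(c) = C1 + C2*c^2


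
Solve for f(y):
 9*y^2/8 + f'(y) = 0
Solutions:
 f(y) = C1 - 3*y^3/8


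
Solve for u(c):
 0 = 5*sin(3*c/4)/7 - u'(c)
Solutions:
 u(c) = C1 - 20*cos(3*c/4)/21


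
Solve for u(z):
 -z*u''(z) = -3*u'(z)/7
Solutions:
 u(z) = C1 + C2*z^(10/7)


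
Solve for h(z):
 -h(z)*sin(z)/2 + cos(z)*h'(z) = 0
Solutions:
 h(z) = C1/sqrt(cos(z))


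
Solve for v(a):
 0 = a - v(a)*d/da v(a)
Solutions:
 v(a) = -sqrt(C1 + a^2)
 v(a) = sqrt(C1 + a^2)


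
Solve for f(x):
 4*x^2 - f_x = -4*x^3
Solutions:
 f(x) = C1 + x^4 + 4*x^3/3


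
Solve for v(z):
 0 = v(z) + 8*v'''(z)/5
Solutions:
 v(z) = C3*exp(-5^(1/3)*z/2) + (C1*sin(sqrt(3)*5^(1/3)*z/4) + C2*cos(sqrt(3)*5^(1/3)*z/4))*exp(5^(1/3)*z/4)


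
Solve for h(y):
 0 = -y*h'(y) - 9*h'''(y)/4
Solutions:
 h(y) = C1 + Integral(C2*airyai(-2^(2/3)*3^(1/3)*y/3) + C3*airybi(-2^(2/3)*3^(1/3)*y/3), y)


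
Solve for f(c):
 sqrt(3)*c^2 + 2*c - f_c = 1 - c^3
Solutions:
 f(c) = C1 + c^4/4 + sqrt(3)*c^3/3 + c^2 - c


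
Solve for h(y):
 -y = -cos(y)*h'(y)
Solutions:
 h(y) = C1 + Integral(y/cos(y), y)


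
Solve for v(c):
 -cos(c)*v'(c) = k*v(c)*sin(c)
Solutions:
 v(c) = C1*exp(k*log(cos(c)))


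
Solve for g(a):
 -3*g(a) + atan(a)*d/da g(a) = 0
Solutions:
 g(a) = C1*exp(3*Integral(1/atan(a), a))


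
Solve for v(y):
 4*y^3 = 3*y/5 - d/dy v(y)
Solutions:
 v(y) = C1 - y^4 + 3*y^2/10


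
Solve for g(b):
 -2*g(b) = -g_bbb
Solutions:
 g(b) = C3*exp(2^(1/3)*b) + (C1*sin(2^(1/3)*sqrt(3)*b/2) + C2*cos(2^(1/3)*sqrt(3)*b/2))*exp(-2^(1/3)*b/2)


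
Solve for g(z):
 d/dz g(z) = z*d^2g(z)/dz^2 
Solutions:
 g(z) = C1 + C2*z^2


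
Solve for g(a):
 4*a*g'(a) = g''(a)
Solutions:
 g(a) = C1 + C2*erfi(sqrt(2)*a)


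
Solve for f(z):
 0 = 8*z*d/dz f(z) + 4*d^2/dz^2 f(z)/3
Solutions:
 f(z) = C1 + C2*erf(sqrt(3)*z)


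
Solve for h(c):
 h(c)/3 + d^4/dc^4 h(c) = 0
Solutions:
 h(c) = (C1*sin(sqrt(2)*3^(3/4)*c/6) + C2*cos(sqrt(2)*3^(3/4)*c/6))*exp(-sqrt(2)*3^(3/4)*c/6) + (C3*sin(sqrt(2)*3^(3/4)*c/6) + C4*cos(sqrt(2)*3^(3/4)*c/6))*exp(sqrt(2)*3^(3/4)*c/6)


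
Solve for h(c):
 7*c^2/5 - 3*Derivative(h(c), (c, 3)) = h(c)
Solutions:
 h(c) = C3*exp(-3^(2/3)*c/3) + 7*c^2/5 + (C1*sin(3^(1/6)*c/2) + C2*cos(3^(1/6)*c/2))*exp(3^(2/3)*c/6)


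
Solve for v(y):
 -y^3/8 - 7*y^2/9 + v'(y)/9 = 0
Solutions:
 v(y) = C1 + 9*y^4/32 + 7*y^3/3


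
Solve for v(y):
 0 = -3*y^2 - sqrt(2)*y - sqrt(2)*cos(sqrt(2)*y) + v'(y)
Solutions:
 v(y) = C1 + y^3 + sqrt(2)*y^2/2 + sin(sqrt(2)*y)


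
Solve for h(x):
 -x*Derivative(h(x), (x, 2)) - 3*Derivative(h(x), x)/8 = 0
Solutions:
 h(x) = C1 + C2*x^(5/8)


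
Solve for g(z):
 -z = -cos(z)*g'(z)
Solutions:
 g(z) = C1 + Integral(z/cos(z), z)


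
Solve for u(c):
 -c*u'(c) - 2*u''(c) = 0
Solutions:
 u(c) = C1 + C2*erf(c/2)


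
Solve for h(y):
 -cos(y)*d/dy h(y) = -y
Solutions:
 h(y) = C1 + Integral(y/cos(y), y)


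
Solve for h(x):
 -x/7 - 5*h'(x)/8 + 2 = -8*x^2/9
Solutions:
 h(x) = C1 + 64*x^3/135 - 4*x^2/35 + 16*x/5


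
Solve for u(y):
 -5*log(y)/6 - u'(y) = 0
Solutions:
 u(y) = C1 - 5*y*log(y)/6 + 5*y/6


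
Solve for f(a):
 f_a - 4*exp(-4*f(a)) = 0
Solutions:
 f(a) = log(-I*(C1 + 16*a)^(1/4))
 f(a) = log(I*(C1 + 16*a)^(1/4))
 f(a) = log(-(C1 + 16*a)^(1/4))
 f(a) = log(C1 + 16*a)/4


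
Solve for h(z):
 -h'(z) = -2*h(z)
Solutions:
 h(z) = C1*exp(2*z)


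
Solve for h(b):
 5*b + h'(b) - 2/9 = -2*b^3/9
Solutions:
 h(b) = C1 - b^4/18 - 5*b^2/2 + 2*b/9


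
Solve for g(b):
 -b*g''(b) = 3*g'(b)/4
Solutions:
 g(b) = C1 + C2*b^(1/4)


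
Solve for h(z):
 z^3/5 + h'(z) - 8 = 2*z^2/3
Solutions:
 h(z) = C1 - z^4/20 + 2*z^3/9 + 8*z


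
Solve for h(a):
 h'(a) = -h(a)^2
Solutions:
 h(a) = 1/(C1 + a)


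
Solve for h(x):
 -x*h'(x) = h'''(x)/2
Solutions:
 h(x) = C1 + Integral(C2*airyai(-2^(1/3)*x) + C3*airybi(-2^(1/3)*x), x)


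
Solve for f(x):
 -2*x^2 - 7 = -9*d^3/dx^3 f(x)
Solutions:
 f(x) = C1 + C2*x + C3*x^2 + x^5/270 + 7*x^3/54


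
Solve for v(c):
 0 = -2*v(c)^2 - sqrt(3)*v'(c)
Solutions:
 v(c) = 3/(C1 + 2*sqrt(3)*c)


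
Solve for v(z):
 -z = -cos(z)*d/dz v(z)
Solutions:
 v(z) = C1 + Integral(z/cos(z), z)


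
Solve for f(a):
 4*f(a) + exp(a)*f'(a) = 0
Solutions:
 f(a) = C1*exp(4*exp(-a))


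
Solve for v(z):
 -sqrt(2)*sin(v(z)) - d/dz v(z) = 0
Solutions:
 v(z) = -acos((-C1 - exp(2*sqrt(2)*z))/(C1 - exp(2*sqrt(2)*z))) + 2*pi
 v(z) = acos((-C1 - exp(2*sqrt(2)*z))/(C1 - exp(2*sqrt(2)*z)))


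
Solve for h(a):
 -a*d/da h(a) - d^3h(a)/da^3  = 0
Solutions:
 h(a) = C1 + Integral(C2*airyai(-a) + C3*airybi(-a), a)


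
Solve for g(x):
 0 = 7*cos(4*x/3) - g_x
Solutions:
 g(x) = C1 + 21*sin(4*x/3)/4


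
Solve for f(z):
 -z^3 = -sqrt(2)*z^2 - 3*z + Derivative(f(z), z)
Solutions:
 f(z) = C1 - z^4/4 + sqrt(2)*z^3/3 + 3*z^2/2


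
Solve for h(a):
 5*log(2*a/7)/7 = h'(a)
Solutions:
 h(a) = C1 + 5*a*log(a)/7 - 5*a*log(7)/7 - 5*a/7 + 5*a*log(2)/7


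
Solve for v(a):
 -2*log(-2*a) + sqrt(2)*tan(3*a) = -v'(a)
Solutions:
 v(a) = C1 + 2*a*log(-a) - 2*a + 2*a*log(2) + sqrt(2)*log(cos(3*a))/3


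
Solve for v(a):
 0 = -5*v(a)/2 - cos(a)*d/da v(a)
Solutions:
 v(a) = C1*(sin(a) - 1)^(5/4)/(sin(a) + 1)^(5/4)


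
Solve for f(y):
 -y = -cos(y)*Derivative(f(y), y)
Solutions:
 f(y) = C1 + Integral(y/cos(y), y)


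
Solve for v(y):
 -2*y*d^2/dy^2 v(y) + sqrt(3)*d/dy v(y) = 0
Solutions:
 v(y) = C1 + C2*y^(sqrt(3)/2 + 1)


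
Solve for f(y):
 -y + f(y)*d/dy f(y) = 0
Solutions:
 f(y) = -sqrt(C1 + y^2)
 f(y) = sqrt(C1 + y^2)


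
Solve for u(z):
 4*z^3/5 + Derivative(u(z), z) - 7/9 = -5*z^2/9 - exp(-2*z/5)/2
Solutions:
 u(z) = C1 - z^4/5 - 5*z^3/27 + 7*z/9 + 5*exp(-2*z/5)/4


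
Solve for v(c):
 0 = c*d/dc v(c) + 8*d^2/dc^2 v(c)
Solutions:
 v(c) = C1 + C2*erf(c/4)


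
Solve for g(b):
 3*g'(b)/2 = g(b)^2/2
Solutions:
 g(b) = -3/(C1 + b)


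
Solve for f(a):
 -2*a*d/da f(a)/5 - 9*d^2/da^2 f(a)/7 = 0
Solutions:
 f(a) = C1 + C2*erf(sqrt(35)*a/15)


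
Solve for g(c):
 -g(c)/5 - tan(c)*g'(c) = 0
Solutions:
 g(c) = C1/sin(c)^(1/5)


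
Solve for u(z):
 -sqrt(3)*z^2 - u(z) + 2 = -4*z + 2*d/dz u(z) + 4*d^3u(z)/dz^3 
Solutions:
 u(z) = C1*exp(-3^(1/3)*z*(-(9 + sqrt(105))^(1/3) + 2*3^(1/3)/(9 + sqrt(105))^(1/3))/12)*sin(3^(1/6)*z*(6/(9 + sqrt(105))^(1/3) + 3^(2/3)*(9 + sqrt(105))^(1/3))/12) + C2*exp(-3^(1/3)*z*(-(9 + sqrt(105))^(1/3) + 2*3^(1/3)/(9 + sqrt(105))^(1/3))/12)*cos(3^(1/6)*z*(6/(9 + sqrt(105))^(1/3) + 3^(2/3)*(9 + sqrt(105))^(1/3))/12) + C3*exp(3^(1/3)*z*(-(9 + sqrt(105))^(1/3) + 2*3^(1/3)/(9 + sqrt(105))^(1/3))/6) - sqrt(3)*z^2 + 4*z + 4*sqrt(3)*z - 8*sqrt(3) - 6


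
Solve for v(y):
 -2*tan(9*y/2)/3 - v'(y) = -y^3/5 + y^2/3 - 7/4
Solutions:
 v(y) = C1 + y^4/20 - y^3/9 + 7*y/4 + 4*log(cos(9*y/2))/27


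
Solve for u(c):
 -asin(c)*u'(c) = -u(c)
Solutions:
 u(c) = C1*exp(Integral(1/asin(c), c))


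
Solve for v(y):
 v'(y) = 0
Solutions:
 v(y) = C1


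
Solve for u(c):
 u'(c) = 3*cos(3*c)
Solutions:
 u(c) = C1 + sin(3*c)


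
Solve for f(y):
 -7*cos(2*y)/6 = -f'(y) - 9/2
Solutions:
 f(y) = C1 - 9*y/2 + 7*sin(2*y)/12


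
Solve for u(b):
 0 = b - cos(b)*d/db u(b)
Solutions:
 u(b) = C1 + Integral(b/cos(b), b)


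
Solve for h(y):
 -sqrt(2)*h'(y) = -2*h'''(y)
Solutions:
 h(y) = C1 + C2*exp(-2^(3/4)*y/2) + C3*exp(2^(3/4)*y/2)


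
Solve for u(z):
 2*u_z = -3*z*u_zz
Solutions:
 u(z) = C1 + C2*z^(1/3)


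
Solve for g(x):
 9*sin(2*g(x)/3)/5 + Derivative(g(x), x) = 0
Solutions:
 9*x/5 + 3*log(cos(2*g(x)/3) - 1)/4 - 3*log(cos(2*g(x)/3) + 1)/4 = C1


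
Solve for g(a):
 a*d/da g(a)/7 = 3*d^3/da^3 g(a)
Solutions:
 g(a) = C1 + Integral(C2*airyai(21^(2/3)*a/21) + C3*airybi(21^(2/3)*a/21), a)


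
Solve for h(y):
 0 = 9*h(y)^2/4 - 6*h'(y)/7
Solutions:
 h(y) = -8/(C1 + 21*y)


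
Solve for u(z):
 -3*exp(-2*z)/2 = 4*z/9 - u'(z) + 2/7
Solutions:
 u(z) = C1 + 2*z^2/9 + 2*z/7 - 3*exp(-2*z)/4


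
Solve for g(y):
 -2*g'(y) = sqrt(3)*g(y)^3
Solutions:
 g(y) = -sqrt(-1/(C1 - sqrt(3)*y))
 g(y) = sqrt(-1/(C1 - sqrt(3)*y))


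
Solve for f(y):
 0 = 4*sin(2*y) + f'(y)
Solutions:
 f(y) = C1 + 2*cos(2*y)


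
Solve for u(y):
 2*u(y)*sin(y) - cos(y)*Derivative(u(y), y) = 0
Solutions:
 u(y) = C1/cos(y)^2


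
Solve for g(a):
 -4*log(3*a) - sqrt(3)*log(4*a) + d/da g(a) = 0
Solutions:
 g(a) = C1 + sqrt(3)*a*log(a) + 4*a*log(a) - 4*a - sqrt(3)*a + a*log(81*2^(2*sqrt(3)))


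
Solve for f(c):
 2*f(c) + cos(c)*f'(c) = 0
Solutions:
 f(c) = C1*(sin(c) - 1)/(sin(c) + 1)


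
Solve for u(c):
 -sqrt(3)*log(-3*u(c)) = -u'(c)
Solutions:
 -sqrt(3)*Integral(1/(log(-_y) + log(3)), (_y, u(c)))/3 = C1 - c


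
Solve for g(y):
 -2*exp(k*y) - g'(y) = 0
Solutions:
 g(y) = C1 - 2*exp(k*y)/k


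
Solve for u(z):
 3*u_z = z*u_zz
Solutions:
 u(z) = C1 + C2*z^4


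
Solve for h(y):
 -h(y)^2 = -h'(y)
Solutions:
 h(y) = -1/(C1 + y)


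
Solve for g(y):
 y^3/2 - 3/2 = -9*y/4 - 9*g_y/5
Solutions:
 g(y) = C1 - 5*y^4/72 - 5*y^2/8 + 5*y/6


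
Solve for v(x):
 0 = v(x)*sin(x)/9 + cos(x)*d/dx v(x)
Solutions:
 v(x) = C1*cos(x)^(1/9)


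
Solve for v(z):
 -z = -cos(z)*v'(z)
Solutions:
 v(z) = C1 + Integral(z/cos(z), z)


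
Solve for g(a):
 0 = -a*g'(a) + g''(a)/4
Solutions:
 g(a) = C1 + C2*erfi(sqrt(2)*a)


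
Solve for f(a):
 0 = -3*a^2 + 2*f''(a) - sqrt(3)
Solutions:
 f(a) = C1 + C2*a + a^4/8 + sqrt(3)*a^2/4


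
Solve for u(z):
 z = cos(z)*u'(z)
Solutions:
 u(z) = C1 + Integral(z/cos(z), z)


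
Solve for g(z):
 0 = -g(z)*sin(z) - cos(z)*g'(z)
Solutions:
 g(z) = C1*cos(z)


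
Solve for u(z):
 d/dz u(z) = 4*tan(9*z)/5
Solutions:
 u(z) = C1 - 4*log(cos(9*z))/45


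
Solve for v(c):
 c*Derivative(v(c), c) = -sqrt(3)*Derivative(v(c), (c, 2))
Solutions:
 v(c) = C1 + C2*erf(sqrt(2)*3^(3/4)*c/6)


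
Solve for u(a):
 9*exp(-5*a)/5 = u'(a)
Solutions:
 u(a) = C1 - 9*exp(-5*a)/25


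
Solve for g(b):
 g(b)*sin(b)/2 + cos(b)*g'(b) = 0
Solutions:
 g(b) = C1*sqrt(cos(b))


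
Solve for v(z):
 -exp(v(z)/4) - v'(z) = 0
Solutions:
 v(z) = 4*log(1/(C1 + z)) + 8*log(2)


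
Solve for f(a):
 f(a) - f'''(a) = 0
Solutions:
 f(a) = C3*exp(a) + (C1*sin(sqrt(3)*a/2) + C2*cos(sqrt(3)*a/2))*exp(-a/2)


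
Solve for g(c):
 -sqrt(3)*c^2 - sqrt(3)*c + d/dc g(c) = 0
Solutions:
 g(c) = C1 + sqrt(3)*c^3/3 + sqrt(3)*c^2/2


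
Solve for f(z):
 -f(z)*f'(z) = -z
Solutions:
 f(z) = -sqrt(C1 + z^2)
 f(z) = sqrt(C1 + z^2)


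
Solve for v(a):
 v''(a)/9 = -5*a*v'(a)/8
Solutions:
 v(a) = C1 + C2*erf(3*sqrt(5)*a/4)


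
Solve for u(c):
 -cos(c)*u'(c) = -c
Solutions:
 u(c) = C1 + Integral(c/cos(c), c)


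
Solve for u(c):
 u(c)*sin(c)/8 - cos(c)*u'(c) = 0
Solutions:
 u(c) = C1/cos(c)^(1/8)


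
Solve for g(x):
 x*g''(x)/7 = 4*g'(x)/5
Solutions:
 g(x) = C1 + C2*x^(33/5)


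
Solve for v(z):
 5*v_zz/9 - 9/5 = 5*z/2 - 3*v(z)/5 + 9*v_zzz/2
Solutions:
 v(z) = C1*exp(z*(-5^(2/3)*(2187*sqrt(4792969) + 4787969)^(1/3) - 500*5^(1/3)/(2187*sqrt(4792969) + 4787969)^(1/3) + 100)/2430)*sin(sqrt(3)*5^(1/3)*z*(-5^(1/3)*(2187*sqrt(4792969) + 4787969)^(1/3) + 500/(2187*sqrt(4792969) + 4787969)^(1/3))/2430) + C2*exp(z*(-5^(2/3)*(2187*sqrt(4792969) + 4787969)^(1/3) - 500*5^(1/3)/(2187*sqrt(4792969) + 4787969)^(1/3) + 100)/2430)*cos(sqrt(3)*5^(1/3)*z*(-5^(1/3)*(2187*sqrt(4792969) + 4787969)^(1/3) + 500/(2187*sqrt(4792969) + 4787969)^(1/3))/2430) + C3*exp(z*(500*5^(1/3)/(2187*sqrt(4792969) + 4787969)^(1/3) + 50 + 5^(2/3)*(2187*sqrt(4792969) + 4787969)^(1/3))/1215) + 25*z/6 + 3


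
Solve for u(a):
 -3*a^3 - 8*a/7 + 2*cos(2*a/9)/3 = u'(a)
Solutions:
 u(a) = C1 - 3*a^4/4 - 4*a^2/7 + 3*sin(2*a/9)


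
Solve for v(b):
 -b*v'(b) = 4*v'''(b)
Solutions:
 v(b) = C1 + Integral(C2*airyai(-2^(1/3)*b/2) + C3*airybi(-2^(1/3)*b/2), b)


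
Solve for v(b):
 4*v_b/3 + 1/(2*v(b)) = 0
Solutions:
 v(b) = -sqrt(C1 - 3*b)/2
 v(b) = sqrt(C1 - 3*b)/2


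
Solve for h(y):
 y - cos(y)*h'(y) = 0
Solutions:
 h(y) = C1 + Integral(y/cos(y), y)


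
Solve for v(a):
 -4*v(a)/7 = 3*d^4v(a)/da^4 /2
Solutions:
 v(a) = (C1*sin(2^(1/4)*21^(3/4)*a/21) + C2*cos(2^(1/4)*21^(3/4)*a/21))*exp(-2^(1/4)*21^(3/4)*a/21) + (C3*sin(2^(1/4)*21^(3/4)*a/21) + C4*cos(2^(1/4)*21^(3/4)*a/21))*exp(2^(1/4)*21^(3/4)*a/21)


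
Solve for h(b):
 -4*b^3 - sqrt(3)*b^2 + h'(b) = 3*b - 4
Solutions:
 h(b) = C1 + b^4 + sqrt(3)*b^3/3 + 3*b^2/2 - 4*b


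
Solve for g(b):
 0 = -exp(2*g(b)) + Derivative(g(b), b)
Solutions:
 g(b) = log(-sqrt(-1/(C1 + b))) - log(2)/2
 g(b) = log(-1/(C1 + b))/2 - log(2)/2


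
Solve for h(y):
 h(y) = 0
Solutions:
 h(y) = 0


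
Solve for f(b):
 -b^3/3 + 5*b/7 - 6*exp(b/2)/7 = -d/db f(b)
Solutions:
 f(b) = C1 + b^4/12 - 5*b^2/14 + 12*exp(b/2)/7


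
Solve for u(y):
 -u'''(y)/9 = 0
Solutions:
 u(y) = C1 + C2*y + C3*y^2


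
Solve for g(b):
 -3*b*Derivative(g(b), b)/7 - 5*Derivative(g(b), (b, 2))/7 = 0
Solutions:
 g(b) = C1 + C2*erf(sqrt(30)*b/10)


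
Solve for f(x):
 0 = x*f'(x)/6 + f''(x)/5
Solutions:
 f(x) = C1 + C2*erf(sqrt(15)*x/6)


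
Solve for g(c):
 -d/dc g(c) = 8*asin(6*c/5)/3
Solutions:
 g(c) = C1 - 8*c*asin(6*c/5)/3 - 4*sqrt(25 - 36*c^2)/9


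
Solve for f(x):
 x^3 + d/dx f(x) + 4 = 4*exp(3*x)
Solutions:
 f(x) = C1 - x^4/4 - 4*x + 4*exp(3*x)/3


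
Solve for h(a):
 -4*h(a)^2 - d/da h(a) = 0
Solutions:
 h(a) = 1/(C1 + 4*a)


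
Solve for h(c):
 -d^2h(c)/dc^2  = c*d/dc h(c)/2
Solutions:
 h(c) = C1 + C2*erf(c/2)


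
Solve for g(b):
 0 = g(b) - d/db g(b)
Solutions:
 g(b) = C1*exp(b)


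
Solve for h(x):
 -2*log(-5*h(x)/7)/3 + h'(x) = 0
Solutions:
 -3*Integral(1/(log(-_y) - log(7) + log(5)), (_y, h(x)))/2 = C1 - x


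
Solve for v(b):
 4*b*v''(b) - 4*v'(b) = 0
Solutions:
 v(b) = C1 + C2*b^2


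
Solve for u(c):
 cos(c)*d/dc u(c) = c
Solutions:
 u(c) = C1 + Integral(c/cos(c), c)


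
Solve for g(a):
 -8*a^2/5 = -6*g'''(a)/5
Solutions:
 g(a) = C1 + C2*a + C3*a^2 + a^5/45


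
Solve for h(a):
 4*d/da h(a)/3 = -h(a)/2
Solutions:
 h(a) = C1*exp(-3*a/8)


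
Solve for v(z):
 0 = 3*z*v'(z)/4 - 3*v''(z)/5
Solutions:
 v(z) = C1 + C2*erfi(sqrt(10)*z/4)


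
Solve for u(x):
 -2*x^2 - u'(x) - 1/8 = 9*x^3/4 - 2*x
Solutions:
 u(x) = C1 - 9*x^4/16 - 2*x^3/3 + x^2 - x/8


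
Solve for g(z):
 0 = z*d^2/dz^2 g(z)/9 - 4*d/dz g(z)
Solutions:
 g(z) = C1 + C2*z^37


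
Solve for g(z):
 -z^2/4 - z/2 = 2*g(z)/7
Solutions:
 g(z) = 7*z*(-z - 2)/8


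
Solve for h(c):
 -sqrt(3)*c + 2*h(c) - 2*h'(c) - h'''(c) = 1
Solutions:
 h(c) = C1*exp(c*(-3*(1 + sqrt(105)/9)^(1/3) + 2/(1 + sqrt(105)/9)^(1/3))/6)*sin(sqrt(3)*c*(2/(1 + sqrt(105)/9)^(1/3) + 3*(1 + sqrt(105)/9)^(1/3))/6) + C2*exp(c*(-3*(1 + sqrt(105)/9)^(1/3) + 2/(1 + sqrt(105)/9)^(1/3))/6)*cos(sqrt(3)*c*(2/(1 + sqrt(105)/9)^(1/3) + 3*(1 + sqrt(105)/9)^(1/3))/6) + C3*exp(c*(-2/(3*(1 + sqrt(105)/9)^(1/3)) + (1 + sqrt(105)/9)^(1/3))) + sqrt(3)*c/2 + 1/2 + sqrt(3)/2
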